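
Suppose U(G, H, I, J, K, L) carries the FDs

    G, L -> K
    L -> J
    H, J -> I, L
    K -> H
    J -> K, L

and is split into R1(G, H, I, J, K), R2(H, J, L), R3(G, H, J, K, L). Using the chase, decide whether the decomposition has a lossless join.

Yes

Chase test. Columns are G, H, I, J, K, L; row i has aⱼ where attribute j ∈ Ri, else bᵢⱼ.
Initial tableau (one row per fragment):
  row 1: a1 a2 a3 a4 a5 b16
  row 2: b21 a2 b23 a4 b25 a6
  row 3: a1 a2 b33 a4 a5 a6
Rows 1 and 2 agree on H, J; apply H, J→I, L and equate their I, L entries.
Rows 1 and 3 agree on H, J; apply H, J→I, L and equate their I, L entries.
Rows 1 and 2 agree on J; apply J→K, L and equate their K, L entries.
Row 1 is now all distinguished symbols — the join is lossless.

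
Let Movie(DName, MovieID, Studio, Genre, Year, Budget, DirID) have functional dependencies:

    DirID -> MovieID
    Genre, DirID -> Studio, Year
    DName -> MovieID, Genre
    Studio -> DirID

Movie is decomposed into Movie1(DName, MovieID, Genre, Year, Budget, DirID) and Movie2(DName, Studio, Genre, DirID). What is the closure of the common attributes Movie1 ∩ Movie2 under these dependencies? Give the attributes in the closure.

Movie1 ∩ Movie2 = {DName, Genre, DirID}.
DirID → MovieID applies, adding MovieID
Genre, DirID → Studio, Year applies, adding Studio, Year
Closure: {DName, MovieID, Studio, Genre, Year, DirID}.

DName, MovieID, Studio, Genre, Year, DirID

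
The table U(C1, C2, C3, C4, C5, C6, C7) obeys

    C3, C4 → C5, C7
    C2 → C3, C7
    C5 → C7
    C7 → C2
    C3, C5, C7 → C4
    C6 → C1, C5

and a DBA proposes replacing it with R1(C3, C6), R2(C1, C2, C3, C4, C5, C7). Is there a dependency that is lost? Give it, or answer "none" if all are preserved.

C6 → C1, C5

Check C6 → C1, C5: no single fragment contains all of {C1, C5, C6}, and the restricted closure of {C6} across the fragments never reaches {C1, C5}.
C3, C4 → C5, C7 is preserved.
C2 → C3, C7 is preserved.
C5 → C7 is preserved.
C7 → C2 is preserved.
C3, C5, C7 → C4 is preserved.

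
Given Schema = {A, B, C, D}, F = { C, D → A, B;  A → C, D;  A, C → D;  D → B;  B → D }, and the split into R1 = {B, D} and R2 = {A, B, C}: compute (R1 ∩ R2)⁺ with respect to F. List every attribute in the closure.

R1 ∩ R2 = {B}.
B → D applies, adding D
Closure: {B, D}.

B, D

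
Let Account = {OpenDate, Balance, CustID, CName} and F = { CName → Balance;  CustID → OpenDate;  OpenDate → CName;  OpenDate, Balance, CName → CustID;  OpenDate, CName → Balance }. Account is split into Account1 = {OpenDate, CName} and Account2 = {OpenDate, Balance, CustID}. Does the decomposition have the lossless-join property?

Common attributes: Account1 ∩ Account2 = {OpenDate}.
Closure of {OpenDate}: OpenDate → CName applies, adding CName; OpenDate, CName → Balance applies, adding Balance; OpenDate, Balance, CName → CustID applies, adding CustID. So (OpenDate)⁺ = {OpenDate, Balance, CustID, CName}.
This closure contains every attribute of Account1, so Account1 ∩ Account2 → Account1. The join is lossless.

Yes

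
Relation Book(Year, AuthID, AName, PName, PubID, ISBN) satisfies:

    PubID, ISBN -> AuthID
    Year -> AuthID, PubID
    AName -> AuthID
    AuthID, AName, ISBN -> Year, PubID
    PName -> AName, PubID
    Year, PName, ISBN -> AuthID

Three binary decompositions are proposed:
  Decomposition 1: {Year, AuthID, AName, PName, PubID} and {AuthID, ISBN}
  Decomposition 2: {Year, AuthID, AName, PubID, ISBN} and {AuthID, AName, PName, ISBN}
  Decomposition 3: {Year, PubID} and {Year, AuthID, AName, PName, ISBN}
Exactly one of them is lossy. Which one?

Decomposition 1: common = {AuthID}, closure = {AuthID} → lossy.
Decomposition 2: common = {AuthID, AName, ISBN}, closure = {Year, AuthID, AName, PubID, ISBN} → lossless.
Decomposition 3: common = {Year}, closure = {Year, AuthID, PubID} → lossless.

Decomposition 1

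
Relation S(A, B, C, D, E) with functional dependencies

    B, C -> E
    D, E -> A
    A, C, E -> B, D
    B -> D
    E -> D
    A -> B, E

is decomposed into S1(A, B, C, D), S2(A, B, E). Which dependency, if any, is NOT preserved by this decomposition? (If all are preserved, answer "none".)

none

B, C → E: restricted closure across fragments reaches E.
D, E → A: restricted closure across fragments reaches A.
A, C, E → B, D: restricted closure across fragments reaches B, D.
B → D lies within S1.
E → D: restricted closure across fragments reaches D.
A → B, E lies within S2.
Every dependency is enforceable on the fragments, so the decomposition is dependency-preserving.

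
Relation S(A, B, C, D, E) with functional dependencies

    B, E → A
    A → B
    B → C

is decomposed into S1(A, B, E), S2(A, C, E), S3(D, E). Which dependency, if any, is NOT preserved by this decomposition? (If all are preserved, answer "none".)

Check B → C: no single fragment contains all of {B, C}, and the restricted closure of {B} across the fragments never reaches {C}.
B, E → A is preserved.
A → B is preserved.

B → C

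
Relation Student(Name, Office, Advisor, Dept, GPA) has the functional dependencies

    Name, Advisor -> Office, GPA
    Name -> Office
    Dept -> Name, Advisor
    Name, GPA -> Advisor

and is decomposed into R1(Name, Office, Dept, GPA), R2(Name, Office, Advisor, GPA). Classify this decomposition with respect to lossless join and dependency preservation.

Lossless test: (Name, Office, GPA)⁺ = {Name, Office, Advisor, GPA}, which contains all of one fragment — lossless.
Dependency preservation: Dept → Name, Advisor is not contained in any single fragment, but the restricted closure of its left-hand side across the fragments still reaches the right-hand side; the remaining FDs each lie inside some fragment. All dependencies are preserved.

lossless and dependency-preserving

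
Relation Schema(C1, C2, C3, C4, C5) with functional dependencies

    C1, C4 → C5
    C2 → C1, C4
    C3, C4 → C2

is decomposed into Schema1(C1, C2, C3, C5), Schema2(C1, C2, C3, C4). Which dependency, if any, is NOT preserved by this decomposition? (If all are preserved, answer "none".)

Check C1, C4 → C5: no single fragment contains all of {C1, C4, C5}, and the restricted closure of {C1, C4} across the fragments never reaches {C5}.
C2 → C1, C4 is preserved.
C3, C4 → C2 is preserved.

C1, C4 → C5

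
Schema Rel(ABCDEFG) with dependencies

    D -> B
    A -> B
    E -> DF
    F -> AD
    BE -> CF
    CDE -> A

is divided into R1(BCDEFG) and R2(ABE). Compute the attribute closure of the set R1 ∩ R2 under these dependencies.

R1 ∩ R2 = {BE}.
E → DF applies, adding DF
F → AD applies, adding A
BE → CF applies, adding C
Closure: {ABCDEF}.

ABCDEF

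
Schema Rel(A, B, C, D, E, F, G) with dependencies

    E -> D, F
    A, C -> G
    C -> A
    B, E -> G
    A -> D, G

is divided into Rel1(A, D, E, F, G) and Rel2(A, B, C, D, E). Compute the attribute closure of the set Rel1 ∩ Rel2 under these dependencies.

Rel1 ∩ Rel2 = {A, D, E}.
E → D, F applies, adding F
A → D, G applies, adding G
Closure: {A, D, E, F, G}.

A, D, E, F, G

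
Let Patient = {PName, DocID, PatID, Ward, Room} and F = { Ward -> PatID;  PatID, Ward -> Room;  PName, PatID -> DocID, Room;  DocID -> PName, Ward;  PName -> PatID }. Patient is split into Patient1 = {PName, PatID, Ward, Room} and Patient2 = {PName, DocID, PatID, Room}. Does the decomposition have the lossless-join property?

Yes

Common attributes: Patient1 ∩ Patient2 = {PName, PatID, Room}.
Closure of {PName, PatID, Room}: PName, PatID → DocID, Room applies, adding DocID; DocID → PName, Ward applies, adding Ward. So (PName, PatID, Room)⁺ = {PName, DocID, PatID, Ward, Room}.
This closure contains every attribute of Patient1, so Patient1 ∩ Patient2 → Patient1. The join is lossless.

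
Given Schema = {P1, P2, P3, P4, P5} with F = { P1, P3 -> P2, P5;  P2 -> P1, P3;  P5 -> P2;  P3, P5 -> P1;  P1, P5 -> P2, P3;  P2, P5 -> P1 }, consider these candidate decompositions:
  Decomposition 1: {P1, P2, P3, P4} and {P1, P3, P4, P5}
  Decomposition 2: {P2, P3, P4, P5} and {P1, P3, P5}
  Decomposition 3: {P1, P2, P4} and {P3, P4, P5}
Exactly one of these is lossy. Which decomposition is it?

Decomposition 3

Decomposition 1: common = {P1, P3, P4}, closure = {P1, P2, P3, P4, P5} → lossless.
Decomposition 2: common = {P3, P5}, closure = {P1, P2, P3, P5} → lossless.
Decomposition 3: common = {P4}, closure = {P4} → lossy.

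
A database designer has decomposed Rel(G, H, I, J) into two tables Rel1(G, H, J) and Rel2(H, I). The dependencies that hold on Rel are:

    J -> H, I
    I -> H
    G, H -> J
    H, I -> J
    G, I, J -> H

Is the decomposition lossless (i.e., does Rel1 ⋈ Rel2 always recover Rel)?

Common attributes: Rel1 ∩ Rel2 = {H}.
No dependency enlarges {H}, so (H)⁺ = {H}.
The closure contains neither all of Rel1 = {G, H, J} nor all of Rel2 = {H, I}, so the common attributes are not a superkey of either fragment. The join is lossy.

No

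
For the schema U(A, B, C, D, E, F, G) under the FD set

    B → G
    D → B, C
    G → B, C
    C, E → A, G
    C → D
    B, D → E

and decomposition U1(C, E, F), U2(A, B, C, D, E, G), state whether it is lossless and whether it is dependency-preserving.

lossless and dependency-preserving

Lossless test: (C, E)⁺ = {A, B, C, D, E, G}, which contains all of one fragment — lossless.
Dependency preservation: every FD's attributes lie within a single fragment, so each can be enforced locally — preserved.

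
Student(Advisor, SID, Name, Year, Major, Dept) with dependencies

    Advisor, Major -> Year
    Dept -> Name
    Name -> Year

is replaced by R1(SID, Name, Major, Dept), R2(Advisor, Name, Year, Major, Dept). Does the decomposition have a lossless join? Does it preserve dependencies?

Lossless test: (Name, Major, Dept)⁺ = {Name, Year, Major, Dept}, which is a superkey of neither fragment — lossy.
Dependency preservation: every FD's attributes lie within a single fragment, so each can be enforced locally — preserved.

lossy but dependency-preserving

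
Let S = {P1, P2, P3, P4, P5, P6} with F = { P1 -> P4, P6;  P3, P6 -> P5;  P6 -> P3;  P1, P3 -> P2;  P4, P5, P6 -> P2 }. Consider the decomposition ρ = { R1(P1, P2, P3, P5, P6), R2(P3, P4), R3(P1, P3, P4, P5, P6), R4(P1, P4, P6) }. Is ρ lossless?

Yes

Chase test. Columns are P1, P2, P3, P4, P5, P6; row i has aⱼ where attribute j ∈ Ri, else bᵢⱼ.
Initial tableau (one row per fragment):
  row 1: a1 a2 a3 b14 a5 a6
  row 2: b21 b22 a3 a4 b25 b26
  row 3: a1 b32 a3 a4 a5 a6
  row 4: a1 b42 b43 a4 b45 a6
Rows 1 and 3 agree on P1; apply P1→P4, P6 and equate their P4, P6 entries.
Rows 1 and 4 agree on P6; apply P6→P3 and equate their P3 entries.
Rows 1 and 3 agree on P1, P3; apply P1, P3→P2 and equate their P2 entries.
Rows 1 and 4 agree on P1, P3; apply P1, P3→P2 and equate their P2 entries.
Rows 1 and 4 agree on P3, P6; apply P3, P6→P5 and equate their P5 entries.
Row 1 is now all distinguished symbols — the join is lossless.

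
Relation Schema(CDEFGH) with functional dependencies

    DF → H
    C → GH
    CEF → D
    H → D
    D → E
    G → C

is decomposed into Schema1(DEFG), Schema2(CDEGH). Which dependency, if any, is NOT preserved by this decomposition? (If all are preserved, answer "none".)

DF → H

Check DF → H: no single fragment contains all of {DFH}, and the restricted closure of {DF} across the fragments never reaches {H}.
C → GH is preserved.
CEF → D is preserved.
H → D is preserved.
D → E is preserved.
G → C is preserved.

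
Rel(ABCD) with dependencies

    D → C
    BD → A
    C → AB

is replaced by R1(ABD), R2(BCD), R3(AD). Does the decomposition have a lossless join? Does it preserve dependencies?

lossless but not dependency-preserving

Lossless test (chase): Rows 1 and 2 agree on D; apply D→C and equate their C entries. Rows 1 and 3 agree on D; apply D→C and equate their C entries. Rows 1 and 2 agree on BD; apply BD→A and equate their A entries. Rows 1 and 3 agree on C; apply C→AB and equate their AB entries. Row 1 is now all distinguished symbols — the join is lossless.
Dependency preservation: the restricted closure of {C} across the fragments never reaches {AB}, so C → AB cannot be enforced without a join — not preserved.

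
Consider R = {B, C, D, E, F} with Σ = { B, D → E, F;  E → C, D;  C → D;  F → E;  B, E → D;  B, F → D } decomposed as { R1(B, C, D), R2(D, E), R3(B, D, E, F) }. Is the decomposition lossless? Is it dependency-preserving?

lossless but not dependency-preserving

Lossless test (chase): Rows 1 and 3 agree on B, D; apply B, D→E, F and equate their E, F entries. Rows 1 and 2 agree on E; apply E→C, D and equate their C, D entries. Rows 1 and 3 agree on E; apply E→C, D and equate their C, D entries. Row 1 is now all distinguished symbols — the join is lossless.
Dependency preservation: the restricted closure of {E} across the fragments never reaches {C, D}, so E → C, D cannot be enforced without a join — not preserved.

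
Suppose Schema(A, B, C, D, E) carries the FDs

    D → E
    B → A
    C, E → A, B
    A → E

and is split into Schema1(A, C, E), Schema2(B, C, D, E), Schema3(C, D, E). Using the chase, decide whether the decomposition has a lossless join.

Chase test. Columns are A, B, C, D, E; row i has aⱼ where attribute j ∈ Schemai, else bᵢⱼ.
Initial tableau (one row per fragment):
  row 1: a1 b12 a3 b14 a5
  row 2: b21 a2 a3 a4 a5
  row 3: b31 b32 a3 a4 a5
Rows 1 and 2 agree on C, E; apply C, E→A, B and equate their A, B entries.
Rows 1 and 3 agree on C, E; apply C, E→A, B and equate their A, B entries.
Row 2 is now all distinguished symbols — the join is lossless.

Yes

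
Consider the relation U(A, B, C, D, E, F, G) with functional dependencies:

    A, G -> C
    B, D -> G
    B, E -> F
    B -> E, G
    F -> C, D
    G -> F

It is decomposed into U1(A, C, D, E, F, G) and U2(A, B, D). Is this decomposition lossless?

Common attributes: U1 ∩ U2 = {A, D}.
No dependency enlarges {A, D}, so (A, D)⁺ = {A, D}.
The closure contains neither all of U1 = {A, C, D, E, F, G} nor all of U2 = {A, B, D}, so the common attributes are not a superkey of either fragment. The join is lossy.

No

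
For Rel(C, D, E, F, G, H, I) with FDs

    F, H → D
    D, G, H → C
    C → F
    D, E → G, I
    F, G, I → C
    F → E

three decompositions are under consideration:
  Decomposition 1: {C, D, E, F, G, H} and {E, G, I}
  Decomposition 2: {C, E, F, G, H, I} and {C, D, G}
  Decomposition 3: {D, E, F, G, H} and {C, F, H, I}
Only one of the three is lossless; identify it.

Decomposition 1: common = {E, G}, closure = {E, G} → lossy.
Decomposition 2: common = {C, G}, closure = {C, E, F, G} → lossy.
Decomposition 3: common = {F, H}, closure = {C, D, E, F, G, H, I} → lossless.

Decomposition 3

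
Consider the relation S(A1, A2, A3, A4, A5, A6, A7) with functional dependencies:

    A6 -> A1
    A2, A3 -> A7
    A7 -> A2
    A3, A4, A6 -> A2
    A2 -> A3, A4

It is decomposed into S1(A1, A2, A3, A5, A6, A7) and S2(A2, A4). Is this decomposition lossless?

Yes

Common attributes: S1 ∩ S2 = {A2}.
Closure of {A2}: A2 → A3, A4 applies, adding A3, A4; A2, A3 → A7 applies, adding A7. So (A2)⁺ = {A2, A3, A4, A7}.
This closure contains every attribute of S2, so S1 ∩ S2 → S2. The join is lossless.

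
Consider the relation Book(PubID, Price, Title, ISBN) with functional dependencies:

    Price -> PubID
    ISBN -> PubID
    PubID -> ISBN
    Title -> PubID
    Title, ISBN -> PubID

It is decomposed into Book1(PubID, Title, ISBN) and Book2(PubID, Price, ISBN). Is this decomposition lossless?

No

Common attributes: Book1 ∩ Book2 = {PubID, ISBN}.
No dependency enlarges {PubID, ISBN}, so (PubID, ISBN)⁺ = {PubID, ISBN}.
The closure contains neither all of Book1 = {PubID, Title, ISBN} nor all of Book2 = {PubID, Price, ISBN}, so the common attributes are not a superkey of either fragment. The join is lossy.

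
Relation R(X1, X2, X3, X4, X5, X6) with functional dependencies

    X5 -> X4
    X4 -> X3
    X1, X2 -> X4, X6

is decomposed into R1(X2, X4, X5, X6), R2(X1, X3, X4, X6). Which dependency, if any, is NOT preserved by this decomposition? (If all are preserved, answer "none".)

Check X1, X2 → X4, X6: no single fragment contains all of {X1, X2, X4, X6}, and the restricted closure of {X1, X2} across the fragments never reaches {X4, X6}.
X5 → X4 is preserved.
X4 → X3 is preserved.

X1, X2 -> X4, X6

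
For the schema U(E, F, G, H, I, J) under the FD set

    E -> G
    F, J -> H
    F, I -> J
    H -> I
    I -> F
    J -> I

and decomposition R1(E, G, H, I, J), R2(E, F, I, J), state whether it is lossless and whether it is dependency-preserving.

Lossless test: (E, I, J)⁺ = {E, F, G, H, I, J}, which contains all of one fragment — lossless.
Dependency preservation: F, J → H is not contained in any single fragment, but the restricted closure of its left-hand side across the fragments still reaches the right-hand side; the remaining FDs each lie inside some fragment. All dependencies are preserved.

lossless and dependency-preserving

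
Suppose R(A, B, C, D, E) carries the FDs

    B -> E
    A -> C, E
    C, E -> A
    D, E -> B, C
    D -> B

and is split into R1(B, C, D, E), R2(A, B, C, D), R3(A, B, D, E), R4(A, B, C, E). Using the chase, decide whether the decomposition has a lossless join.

Chase test. Columns are A, B, C, D, E; row i has aⱼ where attribute j ∈ Ri, else bᵢⱼ.
Initial tableau (one row per fragment):
  row 1: b11 a2 a3 a4 a5
  row 2: a1 a2 a3 a4 b25
  row 3: a1 a2 b33 a4 a5
  row 4: a1 a2 a3 b44 a5
Rows 1 and 2 agree on B; apply B→E and equate their E entries.
Rows 2 and 3 agree on A; apply A→C, E and equate their C, E entries.
Rows 1 and 2 agree on C, E; apply C, E→A and equate their A entries.
Row 1 is now all distinguished symbols — the join is lossless.

Yes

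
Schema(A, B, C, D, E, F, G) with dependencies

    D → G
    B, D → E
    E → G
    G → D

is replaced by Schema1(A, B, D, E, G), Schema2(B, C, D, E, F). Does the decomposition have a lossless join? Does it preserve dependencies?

lossy but dependency-preserving

Lossless test: (B, D, E)⁺ = {B, D, E, G}, which is a superkey of neither fragment — lossy.
Dependency preservation: every FD's attributes lie within a single fragment, so each can be enforced locally — preserved.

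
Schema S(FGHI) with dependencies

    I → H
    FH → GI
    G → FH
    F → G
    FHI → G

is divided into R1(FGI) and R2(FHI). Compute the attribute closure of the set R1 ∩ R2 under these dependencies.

FGHI

R1 ∩ R2 = {FI}.
I → H applies, adding H
FH → GI applies, adding G
Closure: {FGHI}.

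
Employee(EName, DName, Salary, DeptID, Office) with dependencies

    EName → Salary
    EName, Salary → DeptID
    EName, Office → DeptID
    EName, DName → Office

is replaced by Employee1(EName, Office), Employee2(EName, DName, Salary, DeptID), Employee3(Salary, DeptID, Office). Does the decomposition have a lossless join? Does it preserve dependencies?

Lossless test (chase): Rows 1 and 2 agree on EName; apply EName→Salary and equate their Salary entries. Rows 1 and 2 agree on EName, Salary; apply EName, Salary→DeptID and equate their DeptID entries. No row becomes fully distinguished — the join is lossy.
Dependency preservation: the restricted closure of {EName, DName} across the fragments never reaches {Office}, so EName, DName → Office cannot be enforced without a join — not preserved.

lossy and not dependency-preserving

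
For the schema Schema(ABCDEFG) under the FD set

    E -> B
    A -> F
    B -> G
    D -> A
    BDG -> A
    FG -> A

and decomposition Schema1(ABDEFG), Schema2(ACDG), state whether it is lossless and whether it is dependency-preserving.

lossy but dependency-preserving

Lossless test: (ADG)⁺ = {ADFG}, which is a superkey of neither fragment — lossy.
Dependency preservation: every FD's attributes lie within a single fragment, so each can be enforced locally — preserved.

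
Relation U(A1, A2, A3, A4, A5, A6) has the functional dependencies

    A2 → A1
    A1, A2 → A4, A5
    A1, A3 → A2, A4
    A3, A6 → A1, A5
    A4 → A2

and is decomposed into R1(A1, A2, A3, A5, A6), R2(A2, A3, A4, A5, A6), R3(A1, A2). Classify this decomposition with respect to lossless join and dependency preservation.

Lossless test (chase): Rows 1 and 2 agree on A2; apply A2→A1 and equate their A1 entries. Rows 1 and 2 agree on A1, A2; apply A1, A2→A4, A5 and equate their A4, A5 entries. Rows 1 and 3 agree on A1, A2; apply A1, A2→A4, A5 and equate their A4, A5 entries. Row 1 is now all distinguished symbols — the join is lossless.
Dependency preservation: A1, A2 → A4, A5; A1, A3 → A2, A4 are not contained in any single fragment, but the restricted closure of each left-hand side across the fragments still reaches the right-hand side; the remaining FDs each lie inside some fragment. All dependencies are preserved.

lossless and dependency-preserving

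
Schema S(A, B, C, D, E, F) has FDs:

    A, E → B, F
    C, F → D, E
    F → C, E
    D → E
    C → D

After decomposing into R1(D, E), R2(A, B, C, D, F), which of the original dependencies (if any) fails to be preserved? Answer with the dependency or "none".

A, E → B, F

Check A, E → B, F: no single fragment contains all of {A, B, E, F}, and the restricted closure of {A, E} across the fragments never reaches {B, F}.
C, F → D, E is preserved.
F → C, E is preserved.
D → E is preserved.
C → D is preserved.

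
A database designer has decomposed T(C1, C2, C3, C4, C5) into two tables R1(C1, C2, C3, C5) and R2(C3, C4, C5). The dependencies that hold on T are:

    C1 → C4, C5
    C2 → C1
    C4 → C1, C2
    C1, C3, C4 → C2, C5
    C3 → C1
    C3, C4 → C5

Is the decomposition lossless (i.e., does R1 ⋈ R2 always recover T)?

Common attributes: R1 ∩ R2 = {C3, C5}.
Closure of {C3, C5}: C3 → C1 applies, adding C1; C1 → C4, C5 applies, adding C4; C4 → C1, C2 applies, adding C2. So (C3, C5)⁺ = {C1, C2, C3, C4, C5}.
This closure contains every attribute of R1, so R1 ∩ R2 → R1. The join is lossless.

Yes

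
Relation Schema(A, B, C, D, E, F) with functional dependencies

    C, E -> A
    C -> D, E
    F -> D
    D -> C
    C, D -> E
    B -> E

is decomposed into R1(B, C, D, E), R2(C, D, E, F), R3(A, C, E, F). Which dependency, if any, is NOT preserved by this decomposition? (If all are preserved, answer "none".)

none

C, E → A lies within R3.
C → D, E lies within R1.
F → D lies within R2.
D → C lies within R1.
C, D → E lies within R1.
B → E lies within R1.
Every dependency is enforceable on the fragments, so the decomposition is dependency-preserving.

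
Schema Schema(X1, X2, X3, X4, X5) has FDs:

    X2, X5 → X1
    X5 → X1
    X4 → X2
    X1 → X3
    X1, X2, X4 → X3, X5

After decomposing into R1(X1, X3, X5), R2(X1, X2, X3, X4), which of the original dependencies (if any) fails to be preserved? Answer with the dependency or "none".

Check X1, X2, X4 → X3, X5: no single fragment contains all of {X1, X2, X3, X4, X5}, and the restricted closure of {X1, X2, X4} across the fragments never reaches {X3, X5}.
X2, X5 → X1 is preserved.
X5 → X1 is preserved.
X4 → X2 is preserved.
X1 → X3 is preserved.

X1, X2, X4 → X3, X5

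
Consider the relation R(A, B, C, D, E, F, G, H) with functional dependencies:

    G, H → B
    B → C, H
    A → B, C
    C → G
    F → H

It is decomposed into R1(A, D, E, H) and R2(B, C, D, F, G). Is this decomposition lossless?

No

Common attributes: R1 ∩ R2 = {D}.
No dependency enlarges {D}, so (D)⁺ = {D}.
The closure contains neither all of R1 = {A, D, E, H} nor all of R2 = {B, C, D, F, G}, so the common attributes are not a superkey of either fragment. The join is lossy.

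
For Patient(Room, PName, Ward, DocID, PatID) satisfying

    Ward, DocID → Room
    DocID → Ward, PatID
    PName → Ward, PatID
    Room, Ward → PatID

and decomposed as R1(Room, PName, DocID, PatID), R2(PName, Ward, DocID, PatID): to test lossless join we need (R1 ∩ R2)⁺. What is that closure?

Room, PName, Ward, DocID, PatID

R1 ∩ R2 = {PName, DocID, PatID}.
DocID → Ward, PatID applies, adding Ward
Ward, DocID → Room applies, adding Room
Closure: {Room, PName, Ward, DocID, PatID}.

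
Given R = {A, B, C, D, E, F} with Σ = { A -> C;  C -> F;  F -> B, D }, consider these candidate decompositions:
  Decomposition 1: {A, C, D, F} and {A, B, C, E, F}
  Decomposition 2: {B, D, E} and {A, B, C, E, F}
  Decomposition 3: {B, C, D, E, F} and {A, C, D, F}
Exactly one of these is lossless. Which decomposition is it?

Decomposition 1

Decomposition 1: common = {A, C, F}, closure = {A, B, C, D, F} → lossless.
Decomposition 2: common = {B, E}, closure = {B, E} → lossy.
Decomposition 3: common = {C, D, F}, closure = {B, C, D, F} → lossy.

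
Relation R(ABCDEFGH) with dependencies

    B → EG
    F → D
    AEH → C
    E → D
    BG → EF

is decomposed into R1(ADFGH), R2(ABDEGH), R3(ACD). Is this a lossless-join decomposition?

Chase test. Columns are ABCDEFGH; row i has aⱼ where attribute j ∈ Ri, else bᵢⱼ.
Initial tableau (one row per fragment):
  row 1: a1 b12 b13 a4 b15 a6 a7 a8
  row 2: a1 a2 b23 a4 a5 b26 a7 a8
  row 3: a1 b32 a3 a4 b35 b36 b37 b38
No row becomes fully distinguished — the join is lossy.

No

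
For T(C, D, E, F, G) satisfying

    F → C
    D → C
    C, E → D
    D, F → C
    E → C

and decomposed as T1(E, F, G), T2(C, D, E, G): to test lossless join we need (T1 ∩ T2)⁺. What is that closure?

T1 ∩ T2 = {E, G}.
E → C applies, adding C
C, E → D applies, adding D
Closure: {C, D, E, G}.

C, D, E, G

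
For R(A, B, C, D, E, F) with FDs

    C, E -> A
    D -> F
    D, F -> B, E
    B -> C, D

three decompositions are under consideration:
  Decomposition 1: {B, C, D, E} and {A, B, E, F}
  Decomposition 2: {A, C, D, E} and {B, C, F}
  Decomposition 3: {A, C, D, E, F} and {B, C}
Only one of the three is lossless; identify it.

Decomposition 1: common = {B, E}, closure = {A, B, C, D, E, F} → lossless.
Decomposition 2: common = {C}, closure = {C} → lossy.
Decomposition 3: common = {C}, closure = {C} → lossy.

Decomposition 1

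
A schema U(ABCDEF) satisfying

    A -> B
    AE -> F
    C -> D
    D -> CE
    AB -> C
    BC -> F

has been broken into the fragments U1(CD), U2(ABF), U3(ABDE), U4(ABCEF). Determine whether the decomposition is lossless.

Yes

Chase test. Columns are ABCDEF; row i has aⱼ where attribute j ∈ Ui, else bᵢⱼ.
Initial tableau (one row per fragment):
  row 1: b11 b12 a3 a4 b15 b16
  row 2: a1 a2 b23 b24 b25 a6
  row 3: a1 a2 b33 a4 a5 b36
  row 4: a1 a2 a3 b44 a5 a6
Rows 3 and 4 agree on AE; apply AE→F and equate their F entries.
Rows 1 and 4 agree on C; apply C→D and equate their D entries.
Rows 1 and 3 agree on D; apply D→CE and equate their CE entries.
Rows 2 and 3 agree on AB; apply AB→C and equate their C entries.
Rows 1 and 2 agree on C; apply C→D and equate their D entries.
Rows 1 and 2 agree on D; apply D→CE and equate their CE entries.
Row 2 is now all distinguished symbols — the join is lossless.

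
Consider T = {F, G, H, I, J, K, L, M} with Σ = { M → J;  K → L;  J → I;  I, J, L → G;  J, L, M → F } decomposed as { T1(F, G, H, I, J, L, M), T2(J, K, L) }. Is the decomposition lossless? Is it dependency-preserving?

lossy but dependency-preserving

Lossless test: (J, L)⁺ = {G, I, J, L}, which is a superkey of neither fragment — lossy.
Dependency preservation: every FD's attributes lie within a single fragment, so each can be enforced locally — preserved.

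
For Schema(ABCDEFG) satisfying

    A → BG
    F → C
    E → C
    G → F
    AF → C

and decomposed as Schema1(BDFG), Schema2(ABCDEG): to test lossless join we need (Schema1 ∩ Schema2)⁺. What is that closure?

BCDFG

Schema1 ∩ Schema2 = {BDG}.
G → F applies, adding F
F → C applies, adding C
Closure: {BCDFG}.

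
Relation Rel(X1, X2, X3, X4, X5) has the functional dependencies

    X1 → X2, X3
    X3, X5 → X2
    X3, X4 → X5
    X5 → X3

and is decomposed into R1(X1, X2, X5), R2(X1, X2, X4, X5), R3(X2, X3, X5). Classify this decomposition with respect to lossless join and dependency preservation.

Lossless test (chase): Rows 1 and 2 agree on X1; apply X1→X2, X3 and equate their X2, X3 entries. Rows 1 and 3 agree on X5; apply X5→X3 and equate their X3 entries. Row 2 is now all distinguished symbols — the join is lossless.
Dependency preservation: the restricted closure of {X1} across the fragments never reaches {X2, X3}, so X1 → X2, X3 cannot be enforced without a join — not preserved.

lossless but not dependency-preserving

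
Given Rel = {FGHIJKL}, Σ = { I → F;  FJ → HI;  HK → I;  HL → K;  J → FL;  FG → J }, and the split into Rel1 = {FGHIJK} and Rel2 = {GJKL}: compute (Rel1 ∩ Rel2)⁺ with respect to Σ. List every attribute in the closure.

Rel1 ∩ Rel2 = {GJK}.
J → FL applies, adding FL
FJ → HI applies, adding HI
Closure: {FGHIJKL}.

FGHIJKL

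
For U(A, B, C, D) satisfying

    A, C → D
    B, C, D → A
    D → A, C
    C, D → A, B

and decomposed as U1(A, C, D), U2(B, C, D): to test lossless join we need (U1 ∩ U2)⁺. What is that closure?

U1 ∩ U2 = {C, D}.
D → A, C applies, adding A
C, D → A, B applies, adding B
Closure: {A, B, C, D}.

A, B, C, D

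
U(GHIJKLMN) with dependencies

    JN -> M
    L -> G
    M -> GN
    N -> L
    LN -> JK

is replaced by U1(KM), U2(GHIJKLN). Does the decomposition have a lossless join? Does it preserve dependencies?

lossy and not dependency-preserving

Lossless test: (K)⁺ = {K}, which is a superkey of neither fragment — lossy.
Dependency preservation: the restricted closure of {JN} across the fragments never reaches {M}, so JN → M cannot be enforced without a join — not preserved.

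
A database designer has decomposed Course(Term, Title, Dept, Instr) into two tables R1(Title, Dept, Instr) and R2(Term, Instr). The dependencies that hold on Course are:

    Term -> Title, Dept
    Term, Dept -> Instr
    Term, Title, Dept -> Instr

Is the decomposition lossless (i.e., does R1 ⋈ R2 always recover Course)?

No

Common attributes: R1 ∩ R2 = {Instr}.
No dependency enlarges {Instr}, so (Instr)⁺ = {Instr}.
The closure contains neither all of R1 = {Title, Dept, Instr} nor all of R2 = {Term, Instr}, so the common attributes are not a superkey of either fragment. The join is lossy.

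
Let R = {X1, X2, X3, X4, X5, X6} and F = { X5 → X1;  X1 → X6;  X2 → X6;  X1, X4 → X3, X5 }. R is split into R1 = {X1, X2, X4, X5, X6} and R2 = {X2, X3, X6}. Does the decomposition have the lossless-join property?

Common attributes: R1 ∩ R2 = {X2, X6}.
No dependency enlarges {X2, X6}, so (X2, X6)⁺ = {X2, X6}.
The closure contains neither all of R1 = {X1, X2, X4, X5, X6} nor all of R2 = {X2, X3, X6}, so the common attributes are not a superkey of either fragment. The join is lossy.

No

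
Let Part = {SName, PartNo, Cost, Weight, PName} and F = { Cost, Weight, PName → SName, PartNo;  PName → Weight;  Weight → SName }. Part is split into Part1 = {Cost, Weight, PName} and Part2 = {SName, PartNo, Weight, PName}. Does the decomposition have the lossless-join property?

No

Common attributes: Part1 ∩ Part2 = {Weight, PName}.
Closure of {Weight, PName}: Weight → SName applies, adding SName. So (Weight, PName)⁺ = {SName, Weight, PName}.
The closure contains neither all of Part1 = {Cost, Weight, PName} nor all of Part2 = {SName, PartNo, Weight, PName}, so the common attributes are not a superkey of either fragment. The join is lossy.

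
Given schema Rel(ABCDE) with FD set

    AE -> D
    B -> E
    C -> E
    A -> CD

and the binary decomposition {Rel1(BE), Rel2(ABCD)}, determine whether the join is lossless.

Common attributes: Rel1 ∩ Rel2 = {B}.
Closure of {B}: B → E applies, adding E. So (B)⁺ = {BE}.
This closure contains every attribute of Rel1, so Rel1 ∩ Rel2 → Rel1. The join is lossless.

Yes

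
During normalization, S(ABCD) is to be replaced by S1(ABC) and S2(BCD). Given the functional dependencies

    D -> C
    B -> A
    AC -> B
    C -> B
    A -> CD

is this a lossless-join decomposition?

Common attributes: S1 ∩ S2 = {BC}.
Closure of {BC}: B → A applies, adding A; A → CD applies, adding D. So (BC)⁺ = {ABCD}.
This closure contains every attribute of S1, so S1 ∩ S2 → S1. The join is lossless.

Yes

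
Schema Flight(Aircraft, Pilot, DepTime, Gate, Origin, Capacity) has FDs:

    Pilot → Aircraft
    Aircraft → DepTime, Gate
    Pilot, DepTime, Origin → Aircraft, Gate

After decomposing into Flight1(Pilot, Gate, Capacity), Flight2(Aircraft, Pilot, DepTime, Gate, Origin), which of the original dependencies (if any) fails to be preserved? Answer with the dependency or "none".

none

Pilot → Aircraft lies within Flight2.
Aircraft → DepTime, Gate lies within Flight2.
Pilot, DepTime, Origin → Aircraft, Gate lies within Flight2.
Every dependency is enforceable on the fragments, so the decomposition is dependency-preserving.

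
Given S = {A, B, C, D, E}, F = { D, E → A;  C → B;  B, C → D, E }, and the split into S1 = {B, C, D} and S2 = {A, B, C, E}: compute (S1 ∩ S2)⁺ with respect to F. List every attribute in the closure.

S1 ∩ S2 = {B, C}.
B, C → D, E applies, adding D, E
D, E → A applies, adding A
Closure: {A, B, C, D, E}.

A, B, C, D, E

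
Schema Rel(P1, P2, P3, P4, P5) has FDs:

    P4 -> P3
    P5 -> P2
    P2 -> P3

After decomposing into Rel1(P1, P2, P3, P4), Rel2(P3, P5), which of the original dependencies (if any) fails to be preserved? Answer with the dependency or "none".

Check P5 → P2: no single fragment contains all of {P2, P5}, and the restricted closure of {P5} across the fragments never reaches {P2}.
P4 → P3 is preserved.
P2 → P3 is preserved.

P5 -> P2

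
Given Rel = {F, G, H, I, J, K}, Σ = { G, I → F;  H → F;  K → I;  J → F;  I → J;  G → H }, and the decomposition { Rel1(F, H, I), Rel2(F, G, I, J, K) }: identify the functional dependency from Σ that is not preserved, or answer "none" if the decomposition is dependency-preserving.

G → H

Check G → H: no single fragment contains all of {G, H}, and the restricted closure of {G} across the fragments never reaches {H}.
G, I → F is preserved.
H → F is preserved.
K → I is preserved.
J → F is preserved.
I → J is preserved.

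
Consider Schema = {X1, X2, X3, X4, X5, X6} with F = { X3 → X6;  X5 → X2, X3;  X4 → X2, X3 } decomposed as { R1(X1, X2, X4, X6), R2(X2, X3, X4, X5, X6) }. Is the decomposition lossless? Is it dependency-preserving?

Lossless test: (X2, X4, X6)⁺ = {X2, X3, X4, X6}, which is a superkey of neither fragment — lossy.
Dependency preservation: every FD's attributes lie within a single fragment, so each can be enforced locally — preserved.

lossy but dependency-preserving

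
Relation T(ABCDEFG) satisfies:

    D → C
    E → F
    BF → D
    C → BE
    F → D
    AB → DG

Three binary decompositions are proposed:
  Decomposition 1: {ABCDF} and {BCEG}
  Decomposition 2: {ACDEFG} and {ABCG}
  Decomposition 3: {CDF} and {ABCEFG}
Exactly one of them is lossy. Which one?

Decomposition 1: common = {BC}, closure = {BCDEF} → lossy.
Decomposition 2: common = {ACG}, closure = {ABCDEFG} → lossless.
Decomposition 3: common = {CF}, closure = {BCDEF} → lossless.

Decomposition 1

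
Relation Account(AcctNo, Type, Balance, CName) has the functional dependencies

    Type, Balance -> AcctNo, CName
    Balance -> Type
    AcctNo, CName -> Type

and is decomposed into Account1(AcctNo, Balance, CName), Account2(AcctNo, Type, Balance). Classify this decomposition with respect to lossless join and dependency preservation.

lossless but not dependency-preserving

Lossless test: (AcctNo, Balance)⁺ = {AcctNo, Type, Balance, CName}, which contains all of one fragment — lossless.
Dependency preservation: the restricted closure of {AcctNo, CName} across the fragments never reaches {Type}, so AcctNo, CName → Type cannot be enforced without a join — not preserved.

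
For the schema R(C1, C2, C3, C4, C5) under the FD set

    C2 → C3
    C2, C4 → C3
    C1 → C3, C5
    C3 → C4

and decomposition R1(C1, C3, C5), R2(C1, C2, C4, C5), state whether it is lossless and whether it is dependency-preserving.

Lossless test: (C1, C5)⁺ = {C1, C3, C4, C5}, which contains all of one fragment — lossless.
Dependency preservation: the restricted closure of {C2} across the fragments never reaches {C3}, so C2 → C3 cannot be enforced without a join — not preserved.

lossless but not dependency-preserving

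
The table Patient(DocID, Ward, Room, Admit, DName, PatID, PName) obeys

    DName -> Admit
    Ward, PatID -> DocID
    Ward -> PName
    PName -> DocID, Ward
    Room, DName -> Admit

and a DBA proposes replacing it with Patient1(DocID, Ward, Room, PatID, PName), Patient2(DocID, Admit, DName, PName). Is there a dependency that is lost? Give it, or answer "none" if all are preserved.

DName → Admit lies within Patient2.
Ward, PatID → DocID lies within Patient1.
Ward → PName lies within Patient1.
PName → DocID, Ward lies within Patient1.
Room, DName → Admit: restricted closure across fragments reaches Admit.
Every dependency is enforceable on the fragments, so the decomposition is dependency-preserving.

none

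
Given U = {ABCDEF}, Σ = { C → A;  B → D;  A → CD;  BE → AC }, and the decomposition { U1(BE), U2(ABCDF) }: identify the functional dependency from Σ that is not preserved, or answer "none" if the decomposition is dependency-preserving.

BE → AC

Check BE → AC: no single fragment contains all of {ABCE}, and the restricted closure of {BE} across the fragments never reaches {AC}.
C → A is preserved.
B → D is preserved.
A → CD is preserved.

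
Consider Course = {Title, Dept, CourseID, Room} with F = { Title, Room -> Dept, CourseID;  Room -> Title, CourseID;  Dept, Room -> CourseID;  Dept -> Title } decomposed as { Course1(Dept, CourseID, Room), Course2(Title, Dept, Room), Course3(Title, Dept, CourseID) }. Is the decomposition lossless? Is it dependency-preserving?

lossless and dependency-preserving

Lossless test (chase): Rows 1 and 2 agree on Room; apply Room→Title, CourseID and equate their Title, CourseID entries. Row 1 is now all distinguished symbols — the join is lossless.
Dependency preservation: Title, Room → Dept, CourseID; Room → Title, CourseID are not contained in any single fragment, but the restricted closure of each left-hand side across the fragments still reaches the right-hand side; the remaining FDs each lie inside some fragment. All dependencies are preserved.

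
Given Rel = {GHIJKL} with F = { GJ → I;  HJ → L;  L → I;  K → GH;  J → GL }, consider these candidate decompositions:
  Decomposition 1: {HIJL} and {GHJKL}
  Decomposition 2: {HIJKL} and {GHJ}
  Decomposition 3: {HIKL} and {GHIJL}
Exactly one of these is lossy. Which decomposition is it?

Decomposition 1: common = {HJL}, closure = {GHIJL} → lossless.
Decomposition 2: common = {HJ}, closure = {GHIJL} → lossless.
Decomposition 3: common = {HIL}, closure = {HIL} → lossy.

Decomposition 3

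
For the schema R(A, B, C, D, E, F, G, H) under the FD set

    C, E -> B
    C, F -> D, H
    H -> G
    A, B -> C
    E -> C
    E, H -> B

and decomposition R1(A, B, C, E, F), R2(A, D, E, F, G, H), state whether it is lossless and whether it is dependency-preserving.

Lossless test: (A, E, F)⁺ = {A, B, C, D, E, F, G, H}, which contains all of one fragment — lossless.
Dependency preservation: the restricted closure of {C, F} across the fragments never reaches {D, H}, so C, F → D, H cannot be enforced without a join — not preserved.

lossless but not dependency-preserving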